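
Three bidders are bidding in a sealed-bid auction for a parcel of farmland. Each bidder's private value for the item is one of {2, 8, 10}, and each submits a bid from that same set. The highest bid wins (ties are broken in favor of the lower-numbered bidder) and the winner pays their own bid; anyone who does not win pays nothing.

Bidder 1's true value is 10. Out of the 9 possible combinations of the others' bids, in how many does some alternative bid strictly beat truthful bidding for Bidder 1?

Others bid (2, 2): truth gives 0; bid 2 gives 8 > 0. Violating.
Others bid (2, 8): truth gives 0; bid 8 gives 2 > 0. Violating.
Others bid (8, 2): truth gives 0; bid 8 gives 2 > 0. Violating.
Others bid (8, 8): truth gives 0; bid 8 gives 2 > 0. Violating.
Others bid (2, 10): truth gives 0; no alternative beats it.
Others bid (8, 10): truth gives 0; no alternative beats it.
(Checking all 9 profiles: 4 have a profitable deviation, 5 do not.)

4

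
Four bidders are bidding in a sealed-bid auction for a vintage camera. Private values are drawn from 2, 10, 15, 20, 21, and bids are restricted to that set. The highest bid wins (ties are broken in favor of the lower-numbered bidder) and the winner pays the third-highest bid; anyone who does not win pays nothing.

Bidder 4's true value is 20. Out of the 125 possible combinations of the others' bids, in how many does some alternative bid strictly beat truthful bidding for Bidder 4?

27

Others bid (2, 2, 20): truth gives 0; bid 21 gives 18 > 0. Violating.
Others bid (2, 10, 20): truth gives 0; bid 21 gives 10 > 0. Violating.
Others bid (2, 15, 20): truth gives 0; bid 21 gives 5 > 0. Violating.
Others bid (2, 20, 2): truth gives 0; bid 21 gives 18 > 0. Violating.
Others bid (2, 2, 2): truth gives 18; no alternative beats it.
Others bid (2, 2, 10): truth gives 18; no alternative beats it.
(Checking all 125 profiles: 27 have a profitable deviation, 98 do not.)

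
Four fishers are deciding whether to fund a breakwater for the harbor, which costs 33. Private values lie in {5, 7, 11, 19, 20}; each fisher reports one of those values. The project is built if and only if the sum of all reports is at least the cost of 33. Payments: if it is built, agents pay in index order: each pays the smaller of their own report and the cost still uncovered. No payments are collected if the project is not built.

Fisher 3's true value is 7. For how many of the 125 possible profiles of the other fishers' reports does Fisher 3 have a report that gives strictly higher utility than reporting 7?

62

Others report (5, 5, 19): truth gives 0; report 5 gives 2 > 0. Violating.
Others report (5, 5, 20): truth gives 0; report 5 gives 2 > 0. Violating.
Others report (5, 7, 19): truth gives 0; report 5 gives 2 > 0. Violating.
Others report (5, 7, 20): truth gives 0; report 5 gives 2 > 0. Violating.
Others report (5, 5, 5): truth gives 0; no alternative beats it.
Others report (5, 5, 7): truth gives 0; no alternative beats it.
(Checking all 125 profiles: 62 have a profitable deviation, 63 do not.)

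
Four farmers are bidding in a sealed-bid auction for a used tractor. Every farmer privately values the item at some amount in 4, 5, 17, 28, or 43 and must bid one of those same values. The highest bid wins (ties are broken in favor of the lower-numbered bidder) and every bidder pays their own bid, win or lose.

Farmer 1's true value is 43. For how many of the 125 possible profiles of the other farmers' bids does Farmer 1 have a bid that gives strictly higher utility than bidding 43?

Others bid (4, 4, 4): truth gives 0; bid 4 gives 39 > 0. Violating.
Others bid (4, 4, 5): truth gives 0; bid 5 gives 38 > 0. Violating.
Others bid (4, 4, 17): truth gives 0; bid 17 gives 26 > 0. Violating.
Others bid (4, 4, 28): truth gives 0; bid 28 gives 15 > 0. Violating.
Others bid (4, 4, 43): truth gives 0; no alternative beats it.
Others bid (4, 5, 43): truth gives 0; no alternative beats it.
(Checking all 125 profiles: 64 have a profitable deviation, 61 do not.)

64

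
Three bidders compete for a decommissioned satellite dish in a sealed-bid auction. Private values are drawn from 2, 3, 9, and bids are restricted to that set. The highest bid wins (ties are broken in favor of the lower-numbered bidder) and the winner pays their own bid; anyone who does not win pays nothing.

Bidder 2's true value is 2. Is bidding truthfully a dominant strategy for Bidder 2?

Check each profile of the others' bids and compare truth against every alternative bid.
Others bid (2, 2): truth gives 0, best alternative gives -1.
Others bid (2, 3): truth gives 0, best alternative gives -1.
Others bid (2, 9): truth gives 0, best alternative gives 0.
Others bid (3, 2): truth gives 0, best alternative gives 0.
Others bid (3, 3): truth gives 0, best alternative gives 0.
Others bid (3, 9): truth gives 0, best alternative gives 0.
(Remaining 3 profiles checked similarly; truth is weakly best in each.)
In every case the truthful bid is at least as good as any alternative, so it is a dominant strategy.

Yes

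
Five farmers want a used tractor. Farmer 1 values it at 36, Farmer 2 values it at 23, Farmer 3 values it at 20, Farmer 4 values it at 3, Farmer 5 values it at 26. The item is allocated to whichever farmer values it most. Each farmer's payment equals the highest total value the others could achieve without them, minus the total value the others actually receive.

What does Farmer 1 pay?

Farmer 1 has the highest value and receives the item.
Without Farmer 1, the item would go to the next-highest value, 26, so the others could achieve 26.
With Farmer 1 present and winning, the others receive nothing, so their total is 0.
Payment = 26 - 0 = 26.

26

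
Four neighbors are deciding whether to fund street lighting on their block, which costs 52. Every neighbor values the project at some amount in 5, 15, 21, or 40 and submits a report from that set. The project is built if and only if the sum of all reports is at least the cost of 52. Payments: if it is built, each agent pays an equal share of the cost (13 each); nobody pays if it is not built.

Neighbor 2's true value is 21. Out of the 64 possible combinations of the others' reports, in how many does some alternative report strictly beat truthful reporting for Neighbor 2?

4

Others report (5, 5, 5): truth gives 0; report 40 gives 8 > 0. Violating.
Others report (5, 5, 15): truth gives 0; report 40 gives 8 > 0. Violating.
Others report (5, 15, 5): truth gives 0; report 40 gives 8 > 0. Violating.
Others report (15, 5, 5): truth gives 0; report 40 gives 8 > 0. Violating.
Others report (5, 5, 21): truth gives 8; no alternative beats it.
Others report (5, 5, 40): truth gives 8; no alternative beats it.
(Checking all 64 profiles: 4 have a profitable deviation, 60 do not.)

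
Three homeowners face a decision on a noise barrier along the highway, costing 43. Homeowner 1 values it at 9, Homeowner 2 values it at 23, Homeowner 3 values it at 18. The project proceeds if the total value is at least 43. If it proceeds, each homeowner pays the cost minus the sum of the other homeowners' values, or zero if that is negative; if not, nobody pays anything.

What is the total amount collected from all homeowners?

29

Total value 50 ≥ cost 43, so it is built.
Homeowner 1: others sum to 41; max(0, 43 - 41) = 2.
Homeowner 2: others sum to 27; max(0, 43 - 27) = 16.
Homeowner 3: others sum to 32; max(0, 43 - 32) = 11.
Total collected = 2 + 16 + 11 = 29.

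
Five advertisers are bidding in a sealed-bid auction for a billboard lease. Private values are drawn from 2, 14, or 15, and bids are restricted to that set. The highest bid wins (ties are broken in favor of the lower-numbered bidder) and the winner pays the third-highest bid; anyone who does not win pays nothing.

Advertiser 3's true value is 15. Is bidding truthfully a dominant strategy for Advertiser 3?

Yes

Check each profile of the others' bids and compare truth against every alternative bid.
Others bid (2, 2, 2, 15): truth gives 13, best alternative gives 0.
Others bid (2, 2, 15, 2): truth gives 13, best alternative gives 0.
Others bid (2, 14, 2, 2): truth gives 13, best alternative gives 0.
Others bid (14, 2, 2, 2): truth gives 13, best alternative gives 0.
Others bid (2, 2, 14, 15): truth gives 1, best alternative gives 0.
Others bid (2, 2, 15, 14): truth gives 1, best alternative gives 0.
(Remaining 75 profiles checked similarly; truth is weakly best in each.)
In every case the truthful bid is at least as good as any alternative, so it is a dominant strategy.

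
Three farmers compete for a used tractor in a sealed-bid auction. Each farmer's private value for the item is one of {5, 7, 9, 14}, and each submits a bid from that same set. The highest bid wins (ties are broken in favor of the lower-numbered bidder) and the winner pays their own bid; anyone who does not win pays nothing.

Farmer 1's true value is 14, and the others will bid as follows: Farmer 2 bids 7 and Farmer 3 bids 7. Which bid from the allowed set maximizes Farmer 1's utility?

7

Bid 5: loses, pays 0, utility 0.
Bid 7: wins, pays 7, utility 14 - 7 = 7.
Bid 9: wins, pays 9, utility 14 - 9 = 5.
Bid 14: wins, pays 14, utility 14 - 14 = 0.
The best choice is 7 with utility 7.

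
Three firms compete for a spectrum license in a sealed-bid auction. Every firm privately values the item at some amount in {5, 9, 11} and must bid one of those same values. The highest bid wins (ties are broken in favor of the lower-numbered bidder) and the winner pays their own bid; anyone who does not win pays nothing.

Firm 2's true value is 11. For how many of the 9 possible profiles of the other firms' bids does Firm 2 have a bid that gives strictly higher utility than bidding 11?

2

Others bid (5, 5): truth gives 0; bid 9 gives 2 > 0. Violating.
Others bid (5, 9): truth gives 0; bid 9 gives 2 > 0. Violating.
Others bid (5, 11): truth gives 0; no alternative beats it.
Others bid (9, 5): truth gives 0; no alternative beats it.
(Checking all 9 profiles: 2 have a profitable deviation, 7 do not.)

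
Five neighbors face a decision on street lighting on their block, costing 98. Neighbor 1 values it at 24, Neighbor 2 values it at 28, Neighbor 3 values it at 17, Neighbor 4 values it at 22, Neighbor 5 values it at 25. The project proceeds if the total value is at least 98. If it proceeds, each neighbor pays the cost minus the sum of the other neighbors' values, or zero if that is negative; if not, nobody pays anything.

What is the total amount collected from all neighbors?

27

Total value 116 ≥ cost 98, so it is built.
Neighbor 1: others sum to 92; max(0, 98 - 92) = 6.
Neighbor 2: others sum to 88; max(0, 98 - 88) = 10.
Neighbor 3: others sum to 99; max(0, 98 - 99) = 0.
Neighbor 4: others sum to 94; max(0, 98 - 94) = 4.
Neighbor 5: others sum to 91; max(0, 98 - 91) = 7.
Total collected = 6 + 10 + 0 + 4 + 7 = 27.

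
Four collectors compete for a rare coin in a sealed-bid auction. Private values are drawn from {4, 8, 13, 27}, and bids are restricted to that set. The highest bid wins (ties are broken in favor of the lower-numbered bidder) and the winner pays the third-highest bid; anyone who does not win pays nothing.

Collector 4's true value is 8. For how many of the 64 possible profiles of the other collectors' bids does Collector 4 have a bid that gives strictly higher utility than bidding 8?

Others bid (4, 4, 8): truth gives 0; bid 13 gives 4 > 0. Violating.
Others bid (4, 4, 13): truth gives 0; bid 27 gives 4 > 0. Violating.
Others bid (4, 8, 4): truth gives 0; bid 13 gives 4 > 0. Violating.
Others bid (4, 13, 4): truth gives 0; bid 27 gives 4 > 0. Violating.
Others bid (4, 4, 4): truth gives 4; no alternative beats it.
Others bid (4, 4, 27): truth gives 0; no alternative beats it.
(Checking all 64 profiles: 6 have a profitable deviation, 58 do not.)

6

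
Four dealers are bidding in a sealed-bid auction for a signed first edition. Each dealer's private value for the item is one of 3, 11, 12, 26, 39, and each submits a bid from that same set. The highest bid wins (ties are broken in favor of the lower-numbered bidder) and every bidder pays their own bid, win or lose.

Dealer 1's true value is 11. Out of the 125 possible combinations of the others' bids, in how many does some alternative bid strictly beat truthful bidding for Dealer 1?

118

Others bid (3, 3, 3): truth gives 0; bid 3 gives 8 > 0. Violating.
Others bid (3, 3, 12): truth gives -11; bid 12 gives -1 > -11. Violating.
Others bid (3, 3, 26): truth gives -11; bid 3 gives -3 > -11. Violating.
Others bid (3, 3, 39): truth gives -11; bid 3 gives -3 > -11. Violating.
Others bid (3, 3, 11): truth gives 0; no alternative beats it.
Others bid (3, 11, 3): truth gives 0; no alternative beats it.
(Checking all 125 profiles: 118 have a profitable deviation, 7 do not.)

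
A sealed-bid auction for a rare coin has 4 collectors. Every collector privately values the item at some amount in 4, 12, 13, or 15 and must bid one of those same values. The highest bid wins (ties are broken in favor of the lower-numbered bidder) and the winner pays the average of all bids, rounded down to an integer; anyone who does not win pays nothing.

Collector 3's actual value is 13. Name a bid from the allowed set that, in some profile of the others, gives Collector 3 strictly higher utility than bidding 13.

15

Suppose Collector 1 bids 4, Collector 2 bids 4 and Collector 4 bids 15.
Bid 13: loses, pays 0, utility 0.
Bid 15: wins, pays 9, utility 13 - 9 = 4.
So bidding 15 beats truth here (4 > 0).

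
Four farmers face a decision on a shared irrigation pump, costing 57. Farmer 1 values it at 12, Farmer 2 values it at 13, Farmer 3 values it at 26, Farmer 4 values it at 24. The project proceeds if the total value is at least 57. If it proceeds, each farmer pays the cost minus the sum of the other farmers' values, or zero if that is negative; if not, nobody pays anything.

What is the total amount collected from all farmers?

Total value 75 ≥ cost 57, so it is built.
Farmer 1: others sum to 63; max(0, 57 - 63) = 0.
Farmer 2: others sum to 62; max(0, 57 - 62) = 0.
Farmer 3: others sum to 49; max(0, 57 - 49) = 8.
Farmer 4: others sum to 51; max(0, 57 - 51) = 6.
Total collected = 0 + 0 + 8 + 6 = 14.

14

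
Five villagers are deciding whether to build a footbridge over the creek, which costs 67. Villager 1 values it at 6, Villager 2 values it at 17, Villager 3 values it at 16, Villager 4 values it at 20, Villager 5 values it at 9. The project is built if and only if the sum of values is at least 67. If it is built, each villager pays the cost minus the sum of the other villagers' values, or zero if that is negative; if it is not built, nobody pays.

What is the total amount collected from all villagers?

Total value 68 ≥ cost 67, so it is built.
Villager 1: others sum to 62; max(0, 67 - 62) = 5.
Villager 2: others sum to 51; max(0, 67 - 51) = 16.
Villager 3: others sum to 52; max(0, 67 - 52) = 15.
Villager 4: others sum to 48; max(0, 67 - 48) = 19.
Villager 5: others sum to 59; max(0, 67 - 59) = 8.
Total collected = 5 + 16 + 15 + 19 + 8 = 63.

63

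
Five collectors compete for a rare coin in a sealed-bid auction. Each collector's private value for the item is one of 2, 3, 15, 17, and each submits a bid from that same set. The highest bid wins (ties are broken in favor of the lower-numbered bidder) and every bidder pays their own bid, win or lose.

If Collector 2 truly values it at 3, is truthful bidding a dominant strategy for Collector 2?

No

Consider the case where Collector 1 bids 2, Collector 3 bids 2, Collector 4 bids 2 and Collector 5 bids 15.
Truthful bid 3: loses but pays 3, utility -3.
Bid 2 instead: loses but pays 2, utility -2.
Since -2 > -3, bidding 2 is strictly better here, so truthful bidding is not dominant.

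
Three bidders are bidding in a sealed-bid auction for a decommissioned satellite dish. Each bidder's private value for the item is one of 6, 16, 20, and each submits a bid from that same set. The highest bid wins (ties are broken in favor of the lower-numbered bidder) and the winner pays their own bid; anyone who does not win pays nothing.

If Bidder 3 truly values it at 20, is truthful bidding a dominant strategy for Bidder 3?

No

Consider the case where Bidder 1 bids 6 and Bidder 2 bids 6.
Truthful bid 20: wins, pays 20, utility 20 - 20 = 0.
Bid 16 instead: wins, pays 16, utility 20 - 16 = 4.
Since 4 > 0, bidding 16 is strictly better here, so truthful bidding is not dominant.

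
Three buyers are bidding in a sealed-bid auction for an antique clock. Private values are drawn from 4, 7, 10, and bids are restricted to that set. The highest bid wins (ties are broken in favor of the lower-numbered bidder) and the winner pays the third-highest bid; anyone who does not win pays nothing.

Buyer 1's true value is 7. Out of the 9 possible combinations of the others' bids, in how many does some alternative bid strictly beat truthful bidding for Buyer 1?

2

Others bid (4, 10): truth gives 0; bid 10 gives 3 > 0. Violating.
Others bid (10, 4): truth gives 0; bid 10 gives 3 > 0. Violating.
Others bid (4, 4): truth gives 3; no alternative beats it.
Others bid (4, 7): truth gives 3; no alternative beats it.
(Checking all 9 profiles: 2 have a profitable deviation, 7 do not.)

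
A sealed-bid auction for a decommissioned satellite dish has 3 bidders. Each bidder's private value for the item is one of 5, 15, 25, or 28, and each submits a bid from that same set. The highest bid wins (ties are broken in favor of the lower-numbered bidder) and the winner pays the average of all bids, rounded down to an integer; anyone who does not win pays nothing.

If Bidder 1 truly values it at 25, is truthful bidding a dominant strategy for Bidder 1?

Consider the case where Bidder 2 bids 5 and Bidder 3 bids 5.
Truthful bid 25: wins, pays 11, utility 25 - 11 = 14.
Bid 5 instead: wins, pays 5, utility 25 - 5 = 20.
Since 20 > 14, bidding 5 is strictly better here, so truthful bidding is not dominant.

No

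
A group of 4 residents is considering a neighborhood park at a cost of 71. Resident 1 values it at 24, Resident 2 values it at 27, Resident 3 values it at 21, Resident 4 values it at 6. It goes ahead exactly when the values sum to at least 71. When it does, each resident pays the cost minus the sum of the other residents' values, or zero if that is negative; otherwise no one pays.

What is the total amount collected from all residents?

Total value 78 ≥ cost 71, so it is built.
Resident 1: others sum to 54; max(0, 71 - 54) = 17.
Resident 2: others sum to 51; max(0, 71 - 51) = 20.
Resident 3: others sum to 57; max(0, 71 - 57) = 14.
Resident 4: others sum to 72; max(0, 71 - 72) = 0.
Total collected = 17 + 20 + 14 + 0 = 51.

51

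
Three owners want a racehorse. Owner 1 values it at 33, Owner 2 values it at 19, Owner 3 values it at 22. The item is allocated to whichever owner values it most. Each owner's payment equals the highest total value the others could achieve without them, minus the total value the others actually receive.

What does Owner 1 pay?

22

Owner 1 has the highest value and receives the item.
Without Owner 1, the item would go to the next-highest value, 22, so the others could achieve 22.
With Owner 1 present and winning, the others receive nothing, so their total is 0.
Payment = 22 - 0 = 22.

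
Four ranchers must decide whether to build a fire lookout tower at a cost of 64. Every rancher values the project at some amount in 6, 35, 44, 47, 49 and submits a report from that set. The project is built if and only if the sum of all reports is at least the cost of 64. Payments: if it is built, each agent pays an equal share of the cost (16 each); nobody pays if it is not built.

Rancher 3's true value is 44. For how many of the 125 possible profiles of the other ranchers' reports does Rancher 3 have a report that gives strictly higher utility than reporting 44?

Others report (6, 6, 6): truth gives 0; report 47 gives 28 > 0. Violating.
Others report (6, 6, 35): truth gives 28; no alternative beats it.
Others report (6, 6, 44): truth gives 28; no alternative beats it.
(Checking all 125 profiles: 1 has a profitable deviation, 124 do not.)

1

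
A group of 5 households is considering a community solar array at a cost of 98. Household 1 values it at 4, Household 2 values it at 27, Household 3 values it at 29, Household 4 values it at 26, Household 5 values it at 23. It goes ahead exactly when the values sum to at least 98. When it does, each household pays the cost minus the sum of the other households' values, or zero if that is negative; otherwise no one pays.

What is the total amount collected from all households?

Total value 109 ≥ cost 98, so it is built.
Household 1: others sum to 105; max(0, 98 - 105) = 0.
Household 2: others sum to 82; max(0, 98 - 82) = 16.
Household 3: others sum to 80; max(0, 98 - 80) = 18.
Household 4: others sum to 83; max(0, 98 - 83) = 15.
Household 5: others sum to 86; max(0, 98 - 86) = 12.
Total collected = 0 + 16 + 18 + 15 + 12 = 61.

61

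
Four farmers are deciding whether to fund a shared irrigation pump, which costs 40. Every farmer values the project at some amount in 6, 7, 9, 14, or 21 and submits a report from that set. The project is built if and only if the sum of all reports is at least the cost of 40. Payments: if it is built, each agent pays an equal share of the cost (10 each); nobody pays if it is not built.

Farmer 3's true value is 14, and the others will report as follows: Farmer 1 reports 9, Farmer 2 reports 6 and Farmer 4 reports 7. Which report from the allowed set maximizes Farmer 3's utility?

Report 6: project not built, utility 0.
Report 7: project not built, utility 0.
Report 9: project not built, utility 0.
Report 14: project not built, utility 0.
Report 21: project built, pays 10, utility 14 - 10 = 4.
The best choice is 21 with utility 4.

21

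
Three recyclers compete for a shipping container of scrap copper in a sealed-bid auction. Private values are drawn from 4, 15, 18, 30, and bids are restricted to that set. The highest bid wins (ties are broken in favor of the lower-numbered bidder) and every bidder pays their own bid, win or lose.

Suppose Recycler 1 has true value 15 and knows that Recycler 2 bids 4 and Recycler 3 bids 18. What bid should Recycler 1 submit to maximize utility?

Bid 4: loses but pays 4, utility -4.
Bid 15: loses but pays 15, utility -15.
Bid 18: wins, pays 18, utility 15 - 18 = -3.
Bid 30: wins, pays 30, utility 15 - 30 = -15.
The best choice is 18 with utility -3.

18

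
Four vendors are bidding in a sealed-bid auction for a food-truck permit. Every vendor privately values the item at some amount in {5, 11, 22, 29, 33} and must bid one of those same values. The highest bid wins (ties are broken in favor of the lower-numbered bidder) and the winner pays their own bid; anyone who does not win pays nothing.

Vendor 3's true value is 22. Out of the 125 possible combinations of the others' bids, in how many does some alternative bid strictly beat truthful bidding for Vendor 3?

Others bid (5, 5, 5): truth gives 0; bid 11 gives 11 > 0. Violating.
Others bid (5, 5, 11): truth gives 0; bid 11 gives 11 > 0. Violating.
Others bid (5, 5, 22): truth gives 0; no alternative beats it.
Others bid (5, 5, 29): truth gives 0; no alternative beats it.
(Checking all 125 profiles: 2 have a profitable deviation, 123 do not.)

2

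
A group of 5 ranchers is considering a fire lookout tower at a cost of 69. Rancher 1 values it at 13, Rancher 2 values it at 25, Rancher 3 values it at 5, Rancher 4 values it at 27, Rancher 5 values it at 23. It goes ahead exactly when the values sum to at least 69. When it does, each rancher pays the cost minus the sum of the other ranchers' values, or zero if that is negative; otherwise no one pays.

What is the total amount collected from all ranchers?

4

Total value 93 ≥ cost 69, so it is built.
Rancher 1: others sum to 80; max(0, 69 - 80) = 0.
Rancher 2: others sum to 68; max(0, 69 - 68) = 1.
Rancher 3: others sum to 88; max(0, 69 - 88) = 0.
Rancher 4: others sum to 66; max(0, 69 - 66) = 3.
Rancher 5: others sum to 70; max(0, 69 - 70) = 0.
Total collected = 0 + 1 + 0 + 3 + 0 = 4.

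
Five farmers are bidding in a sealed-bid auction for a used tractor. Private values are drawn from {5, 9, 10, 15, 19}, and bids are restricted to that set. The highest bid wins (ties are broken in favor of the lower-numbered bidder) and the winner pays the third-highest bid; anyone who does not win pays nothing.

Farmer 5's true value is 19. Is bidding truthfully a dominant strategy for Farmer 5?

Check each profile of the others' bids and compare truth against every alternative bid.
Others bid (5, 5, 5, 15): truth gives 14, best alternative gives 0.
Others bid (5, 5, 15, 5): truth gives 14, best alternative gives 0.
Others bid (5, 15, 5, 5): truth gives 14, best alternative gives 0.
Others bid (15, 5, 5, 5): truth gives 14, best alternative gives 0.
Others bid (5, 5, 9, 15): truth gives 10, best alternative gives 0.
Others bid (5, 5, 15, 9): truth gives 10, best alternative gives 0.
(Remaining 619 profiles checked similarly; truth is weakly best in each.)
In every case the truthful bid is at least as good as any alternative, so it is a dominant strategy.

Yes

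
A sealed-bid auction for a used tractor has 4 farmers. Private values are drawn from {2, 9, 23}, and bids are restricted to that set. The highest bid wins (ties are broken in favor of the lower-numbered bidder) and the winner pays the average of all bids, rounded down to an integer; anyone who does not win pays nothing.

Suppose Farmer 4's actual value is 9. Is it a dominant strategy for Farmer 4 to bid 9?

Check each profile of the others' bids and compare truth against every alternative bid.
Others bid (2, 2, 2): truth gives 6, best alternative gives 2.
Others bid (2, 2, 9): truth gives 0, best alternative gives 0.
Others bid (2, 2, 23): truth gives 0, best alternative gives 0.
Others bid (2, 9, 2): truth gives 0, best alternative gives 0.
Others bid (2, 9, 9): truth gives 0, best alternative gives 0.
Others bid (2, 9, 23): truth gives 0, best alternative gives 0.
(Remaining 21 profiles checked similarly; truth is weakly best in each.)
In every case the truthful bid is at least as good as any alternative, so it is a dominant strategy.

Yes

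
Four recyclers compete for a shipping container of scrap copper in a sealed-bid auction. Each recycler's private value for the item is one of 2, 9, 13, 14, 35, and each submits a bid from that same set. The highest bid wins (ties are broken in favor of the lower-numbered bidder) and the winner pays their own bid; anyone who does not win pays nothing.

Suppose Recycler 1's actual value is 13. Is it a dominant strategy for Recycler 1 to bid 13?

No

Consider the case where Recycler 2 bids 2, Recycler 3 bids 2 and Recycler 4 bids 2.
Truthful bid 13: wins, pays 13, utility 13 - 13 = 0.
Bid 2 instead: wins, pays 2, utility 13 - 2 = 11.
Since 11 > 0, bidding 2 is strictly better here, so truthful bidding is not dominant.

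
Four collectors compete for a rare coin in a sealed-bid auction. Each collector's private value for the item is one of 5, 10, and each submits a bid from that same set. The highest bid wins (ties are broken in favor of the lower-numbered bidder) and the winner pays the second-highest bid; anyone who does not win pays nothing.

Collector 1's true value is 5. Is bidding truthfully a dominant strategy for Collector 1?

Yes

Check each profile of the others' bids and compare truth against every alternative bid.
Others bid (5, 5, 10): truth gives 0, best alternative gives -5.
Others bid (5, 10, 5): truth gives 0, best alternative gives -5.
Others bid (5, 10, 10): truth gives 0, best alternative gives -5.
Others bid (10, 5, 5): truth gives 0, best alternative gives -5.
Others bid (10, 5, 10): truth gives 0, best alternative gives -5.
Others bid (10, 10, 5): truth gives 0, best alternative gives -5.
(Remaining 2 profiles checked similarly; truth is weakly best in each.)
In every case the truthful bid is at least as good as any alternative, so it is a dominant strategy.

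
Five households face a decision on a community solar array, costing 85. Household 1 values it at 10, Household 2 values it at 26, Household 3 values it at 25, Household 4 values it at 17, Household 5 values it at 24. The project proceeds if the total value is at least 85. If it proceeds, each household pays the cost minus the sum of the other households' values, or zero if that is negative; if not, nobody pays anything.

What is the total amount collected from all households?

24

Total value 102 ≥ cost 85, so it is built.
Household 1: others sum to 92; max(0, 85 - 92) = 0.
Household 2: others sum to 76; max(0, 85 - 76) = 9.
Household 3: others sum to 77; max(0, 85 - 77) = 8.
Household 4: others sum to 85; max(0, 85 - 85) = 0.
Household 5: others sum to 78; max(0, 85 - 78) = 7.
Total collected = 0 + 9 + 8 + 0 + 7 = 24.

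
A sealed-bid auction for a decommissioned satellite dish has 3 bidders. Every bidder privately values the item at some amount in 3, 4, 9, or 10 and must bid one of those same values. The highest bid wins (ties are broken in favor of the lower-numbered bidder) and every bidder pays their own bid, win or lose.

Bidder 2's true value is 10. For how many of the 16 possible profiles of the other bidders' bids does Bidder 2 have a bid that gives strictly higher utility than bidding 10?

10

Others bid (3, 3): truth gives 0; bid 4 gives 6 > 0. Violating.
Others bid (3, 4): truth gives 0; bid 4 gives 6 > 0. Violating.
Others bid (3, 9): truth gives 0; bid 9 gives 1 > 0. Violating.
Others bid (4, 3): truth gives 0; bid 9 gives 1 > 0. Violating.
Others bid (3, 10): truth gives 0; no alternative beats it.
Others bid (4, 10): truth gives 0; no alternative beats it.
(Checking all 16 profiles: 10 have a profitable deviation, 6 do not.)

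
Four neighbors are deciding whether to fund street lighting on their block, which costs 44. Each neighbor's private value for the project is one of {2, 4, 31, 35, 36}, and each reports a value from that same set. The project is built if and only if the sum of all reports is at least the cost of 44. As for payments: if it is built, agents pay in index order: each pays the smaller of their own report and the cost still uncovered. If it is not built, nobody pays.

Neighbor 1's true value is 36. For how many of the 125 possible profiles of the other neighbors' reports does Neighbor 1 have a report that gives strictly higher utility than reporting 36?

Others report (2, 2, 31): truth gives 0; report 31 gives 5 > 0. Violating.
Others report (2, 2, 35): truth gives 0; report 31 gives 5 > 0. Violating.
Others report (2, 2, 36): truth gives 0; report 4 gives 32 > 0. Violating.
Others report (2, 4, 4): truth gives 0; report 35 gives 1 > 0. Violating.
Others report (2, 2, 2): truth gives 0; no alternative beats it.
Others report (2, 2, 4): truth gives 0; no alternative beats it.
(Checking all 125 profiles: 121 have a profitable deviation, 4 do not.)

121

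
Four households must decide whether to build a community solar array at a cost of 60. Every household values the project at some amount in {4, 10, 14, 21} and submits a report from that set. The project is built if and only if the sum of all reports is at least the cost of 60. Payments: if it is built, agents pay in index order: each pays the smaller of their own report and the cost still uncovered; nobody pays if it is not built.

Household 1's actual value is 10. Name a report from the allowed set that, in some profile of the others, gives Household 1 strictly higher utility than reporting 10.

Suppose Household 2 reports 14, Household 3 reports 21 and Household 4 reports 21.
Report 10: project built, pays 10, utility 10 - 10 = 0.
Report 4: project built, pays 4, utility 10 - 4 = 6.
So reporting 4 beats truth here (6 > 0).

4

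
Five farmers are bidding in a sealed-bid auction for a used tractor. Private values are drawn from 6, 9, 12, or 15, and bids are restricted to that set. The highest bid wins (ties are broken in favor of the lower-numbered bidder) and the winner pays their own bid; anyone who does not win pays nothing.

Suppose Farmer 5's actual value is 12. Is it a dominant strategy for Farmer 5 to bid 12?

No

Consider the case where Farmer 1 bids 6, Farmer 2 bids 6, Farmer 3 bids 6 and Farmer 4 bids 6.
Truthful bid 12: wins, pays 12, utility 12 - 12 = 0.
Bid 9 instead: wins, pays 9, utility 12 - 9 = 3.
Since 3 > 0, bidding 9 is strictly better here, so truthful bidding is not dominant.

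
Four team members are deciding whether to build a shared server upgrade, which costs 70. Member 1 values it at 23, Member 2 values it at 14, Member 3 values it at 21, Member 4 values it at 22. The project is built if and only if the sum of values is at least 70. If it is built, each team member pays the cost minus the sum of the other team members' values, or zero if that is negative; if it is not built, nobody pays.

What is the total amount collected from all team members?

40

Total value 80 ≥ cost 70, so it is built.
Member 1: others sum to 57; max(0, 70 - 57) = 13.
Member 2: others sum to 66; max(0, 70 - 66) = 4.
Member 3: others sum to 59; max(0, 70 - 59) = 11.
Member 4: others sum to 58; max(0, 70 - 58) = 12.
Total collected = 13 + 4 + 11 + 12 = 40.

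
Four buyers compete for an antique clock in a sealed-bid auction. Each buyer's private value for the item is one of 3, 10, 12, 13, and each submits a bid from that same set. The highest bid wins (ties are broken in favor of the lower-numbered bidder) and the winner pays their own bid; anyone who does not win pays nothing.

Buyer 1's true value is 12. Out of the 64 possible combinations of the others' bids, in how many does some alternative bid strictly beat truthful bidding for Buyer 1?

8

Others bid (3, 3, 3): truth gives 0; bid 3 gives 9 > 0. Violating.
Others bid (3, 3, 10): truth gives 0; bid 10 gives 2 > 0. Violating.
Others bid (3, 10, 3): truth gives 0; bid 10 gives 2 > 0. Violating.
Others bid (3, 10, 10): truth gives 0; bid 10 gives 2 > 0. Violating.
Others bid (3, 3, 12): truth gives 0; no alternative beats it.
Others bid (3, 3, 13): truth gives 0; no alternative beats it.
(Checking all 64 profiles: 8 have a profitable deviation, 56 do not.)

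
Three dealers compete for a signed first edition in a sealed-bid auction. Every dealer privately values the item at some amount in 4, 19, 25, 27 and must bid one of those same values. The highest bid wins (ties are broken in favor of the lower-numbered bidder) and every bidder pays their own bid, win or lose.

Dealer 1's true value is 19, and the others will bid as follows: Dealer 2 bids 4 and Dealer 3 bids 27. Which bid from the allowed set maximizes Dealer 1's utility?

Bid 4: loses but pays 4, utility -4.
Bid 19: loses but pays 19, utility -19.
Bid 25: loses but pays 25, utility -25.
Bid 27: wins, pays 27, utility 19 - 27 = -8.
The best choice is 4 with utility -4.

4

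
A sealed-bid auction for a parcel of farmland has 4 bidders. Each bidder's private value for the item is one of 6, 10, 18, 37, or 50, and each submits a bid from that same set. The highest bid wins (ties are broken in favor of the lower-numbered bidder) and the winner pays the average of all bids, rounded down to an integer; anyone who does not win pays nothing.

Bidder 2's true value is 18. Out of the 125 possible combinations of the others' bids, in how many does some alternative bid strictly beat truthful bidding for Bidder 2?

7

Others bid (6, 6, 6): truth gives 9; bid 10 gives 11 > 9. Violating.
Others bid (6, 6, 10): truth gives 8; bid 10 gives 10 > 8. Violating.
Others bid (6, 10, 6): truth gives 8; bid 10 gives 10 > 8. Violating.
Others bid (6, 10, 10): truth gives 7; bid 10 gives 9 > 7. Violating.
Others bid (6, 6, 18): truth gives 6; no alternative beats it.
Others bid (6, 6, 37): truth gives 0; no alternative beats it.
(Checking all 125 profiles: 7 have a profitable deviation, 118 do not.)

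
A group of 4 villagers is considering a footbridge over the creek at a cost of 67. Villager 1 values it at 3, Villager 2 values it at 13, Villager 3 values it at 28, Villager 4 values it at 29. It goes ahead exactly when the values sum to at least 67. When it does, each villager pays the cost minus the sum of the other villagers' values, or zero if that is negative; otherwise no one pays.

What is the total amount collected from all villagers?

52

Total value 73 ≥ cost 67, so it is built.
Villager 1: others sum to 70; max(0, 67 - 70) = 0.
Villager 2: others sum to 60; max(0, 67 - 60) = 7.
Villager 3: others sum to 45; max(0, 67 - 45) = 22.
Villager 4: others sum to 44; max(0, 67 - 44) = 23.
Total collected = 0 + 7 + 22 + 23 = 52.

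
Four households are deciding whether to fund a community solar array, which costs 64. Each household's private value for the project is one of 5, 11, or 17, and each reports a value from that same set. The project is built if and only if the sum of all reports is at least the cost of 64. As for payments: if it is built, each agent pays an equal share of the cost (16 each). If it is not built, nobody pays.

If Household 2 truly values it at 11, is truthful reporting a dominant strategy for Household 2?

Check each profile of the others' reports and compare truth against every alternative report.
Others report (5, 5, 5): truth gives 0, best alternative gives 0.
Others report (5, 5, 11): truth gives 0, best alternative gives 0.
Others report (5, 5, 17): truth gives 0, best alternative gives 0.
Others report (5, 11, 5): truth gives 0, best alternative gives 0.
Others report (5, 11, 11): truth gives 0, best alternative gives 0.
Others report (5, 11, 17): truth gives 0, best alternative gives 0.
(Remaining 21 profiles checked similarly; truth is weakly best in each.)
In every case the truthful report is at least as good as any alternative, so it is a dominant strategy.

Yes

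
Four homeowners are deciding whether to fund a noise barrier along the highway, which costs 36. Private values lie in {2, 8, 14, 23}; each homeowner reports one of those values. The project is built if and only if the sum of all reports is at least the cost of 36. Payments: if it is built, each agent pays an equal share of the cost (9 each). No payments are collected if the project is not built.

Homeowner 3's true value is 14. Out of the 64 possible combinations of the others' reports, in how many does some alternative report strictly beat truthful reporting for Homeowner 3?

Others report (2, 2, 14): truth gives 0; report 23 gives 5 > 0. Violating.
Others report (2, 8, 8): truth gives 0; report 23 gives 5 > 0. Violating.
Others report (2, 14, 2): truth gives 0; report 23 gives 5 > 0. Violating.
Others report (8, 2, 8): truth gives 0; report 23 gives 5 > 0. Violating.
Others report (2, 2, 2): truth gives 0; no alternative beats it.
Others report (2, 2, 8): truth gives 0; no alternative beats it.
(Checking all 64 profiles: 6 have a profitable deviation, 58 do not.)

6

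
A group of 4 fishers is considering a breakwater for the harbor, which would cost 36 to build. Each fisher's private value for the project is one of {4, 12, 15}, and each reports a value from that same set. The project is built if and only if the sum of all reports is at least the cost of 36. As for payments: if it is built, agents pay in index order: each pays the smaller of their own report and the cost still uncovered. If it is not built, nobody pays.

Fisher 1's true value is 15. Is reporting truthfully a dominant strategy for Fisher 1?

Consider the case where Fisher 2 reports 4, Fisher 3 reports 12 and Fisher 4 reports 12.
Truthful report 15: project built, pays 15, utility 15 - 15 = 0.
Report 12 instead: project built, pays 12, utility 15 - 12 = 3.
Since 3 > 0, reporting 12 is strictly better here, so truthful reporting is not dominant.

No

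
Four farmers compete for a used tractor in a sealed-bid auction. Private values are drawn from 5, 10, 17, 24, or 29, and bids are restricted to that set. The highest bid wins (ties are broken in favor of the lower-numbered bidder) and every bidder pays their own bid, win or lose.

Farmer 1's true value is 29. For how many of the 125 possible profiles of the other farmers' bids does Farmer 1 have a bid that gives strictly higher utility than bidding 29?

64

Others bid (5, 5, 5): truth gives 0; bid 5 gives 24 > 0. Violating.
Others bid (5, 5, 10): truth gives 0; bid 10 gives 19 > 0. Violating.
Others bid (5, 5, 17): truth gives 0; bid 17 gives 12 > 0. Violating.
Others bid (5, 5, 24): truth gives 0; bid 24 gives 5 > 0. Violating.
Others bid (5, 5, 29): truth gives 0; no alternative beats it.
Others bid (5, 10, 29): truth gives 0; no alternative beats it.
(Checking all 125 profiles: 64 have a profitable deviation, 61 do not.)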